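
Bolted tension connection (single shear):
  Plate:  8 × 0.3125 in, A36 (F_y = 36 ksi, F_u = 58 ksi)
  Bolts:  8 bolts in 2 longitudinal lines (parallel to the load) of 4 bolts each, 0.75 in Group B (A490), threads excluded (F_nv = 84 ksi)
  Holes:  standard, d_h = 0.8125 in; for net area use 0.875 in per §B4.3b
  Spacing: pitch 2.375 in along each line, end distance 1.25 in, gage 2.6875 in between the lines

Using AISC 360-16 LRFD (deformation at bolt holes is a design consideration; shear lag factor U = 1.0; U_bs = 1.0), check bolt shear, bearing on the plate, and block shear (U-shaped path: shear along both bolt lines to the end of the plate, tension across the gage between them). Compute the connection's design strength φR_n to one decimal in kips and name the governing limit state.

109.4 kips (block shear governs)

Bolt shear: A_b = π(0.75)²/4 = 0.44179 in². φR_n = 0.75 × 84 × 0.44179 × 8 × 1 = 222.7 kips.
Bearing (0.3125 in plate, F_u = 58 ksi): end bolts L_c = 1.25 − 0.8125/2 = 0.84375, R_n = min(1.2×0.84375×0.3125×58, 2.4×0.75×0.3125×58) = 18.352 kips/bolt; interior L_c = 2.375 − 0.8125 = 1.5625, R_n = 32.625 kips/bolt. φR_n = 0.75 × (2×18.352 + 6×32.625) = 174.3 kips.
Block shear: shear path 2×[1.25+3×2.375] = 2×8.375 in, A_gv = 5.2344, A_nv = 2×(8.375 − 3.5×0.875)×0.3125 = 3.3203 in²; tension across gage: (2.6875 − 1×0.875)×0.3125 = 0.56641 in². R_n = min(0.6×58×3.3203, 0.6×36×5.2344) + 1.0×58×0.56641 = min(115.55, 113.06) + 32.852 = 145.91 kips. φR_n = 0.75 × 145.91 = 109.4 kips.
Governing: min(222.7, 174.3, 109.4) = 109.4 kips → block shear.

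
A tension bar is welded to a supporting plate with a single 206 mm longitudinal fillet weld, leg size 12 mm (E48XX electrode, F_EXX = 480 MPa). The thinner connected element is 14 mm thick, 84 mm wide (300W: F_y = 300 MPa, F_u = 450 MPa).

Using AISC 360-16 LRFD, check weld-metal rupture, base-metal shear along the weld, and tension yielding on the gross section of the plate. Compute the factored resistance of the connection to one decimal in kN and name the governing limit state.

317.5 kN (gross-section yield governs)

Weld metal: throat = 0.707×12 = 8.484 mm, L = 206 mm. φR_n = 0.75 × 0.6 × 480 × 8.484 × 206 = 377.5 kN.
Base metal shear (14 mm plate): yield φR_n = 1.0×0.6×300×14×206 = 519.1 kN; rupture φR_n = 0.75×0.6×450×14×206 = 584.0 kN; take 519.1 kN (yield).
Tension yield (gross): A_g = 84×14 = 1176 mm². φR_n = 0.90 × 300 × 1176 = 317.5 kN.
Governing: min(377.5, 519.1, 317.5) = 317.5 kN → gross-section yield.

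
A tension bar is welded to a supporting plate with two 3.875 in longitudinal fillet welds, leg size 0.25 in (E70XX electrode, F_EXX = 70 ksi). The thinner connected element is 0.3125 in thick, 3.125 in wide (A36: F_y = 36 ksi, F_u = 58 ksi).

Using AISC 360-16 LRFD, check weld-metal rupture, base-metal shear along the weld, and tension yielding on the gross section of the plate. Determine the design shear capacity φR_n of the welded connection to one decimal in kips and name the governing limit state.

31.6 kips (gross-section yield governs)

Weld metal: throat = 0.707×0.25 = 0.17675 in, L = 2×3.875 = 7.75 in. φR_n = 0.75 × 0.6 × 70 × 0.17675 × 7.75 = 43.1 kips.
Base metal shear (0.3125 in plate): yield φR_n = 1.0×0.6×36×0.3125×7.75 = 52.3 kips; rupture φR_n = 0.75×0.6×58×0.3125×7.75 = 63.2 kips; take 52.3 kips (yield).
Tension yield (gross): A_g = 3.125×0.3125 = 0.97656 in². φR_n = 0.90 × 36 × 0.97656 = 31.6 kips.
Governing: min(43.1, 52.3, 31.6) = 31.6 kips → gross-section yield.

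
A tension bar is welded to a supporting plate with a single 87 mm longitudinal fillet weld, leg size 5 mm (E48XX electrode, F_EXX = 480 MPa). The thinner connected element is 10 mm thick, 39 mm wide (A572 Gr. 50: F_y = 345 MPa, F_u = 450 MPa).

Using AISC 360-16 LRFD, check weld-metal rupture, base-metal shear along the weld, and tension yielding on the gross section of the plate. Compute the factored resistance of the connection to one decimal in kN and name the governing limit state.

66.4 kN (weld metal governs)

Weld metal: throat = 0.707×5 = 3.535 mm, L = 87 mm. φR_n = 0.75 × 0.6 × 480 × 3.535 × 87 = 66.4 kN.
Base metal shear (10 mm plate): yield φR_n = 1.0×0.6×345×10×87 = 180.1 kN; rupture φR_n = 0.75×0.6×450×10×87 = 176.2 kN; take 176.2 kN (rupture).
Tension yield (gross): A_g = 39×10 = 390 mm². φR_n = 0.90 × 345 × 390 = 121.1 kN.
Governing: min(66.4, 176.2, 121.1) = 66.4 kN → weld metal.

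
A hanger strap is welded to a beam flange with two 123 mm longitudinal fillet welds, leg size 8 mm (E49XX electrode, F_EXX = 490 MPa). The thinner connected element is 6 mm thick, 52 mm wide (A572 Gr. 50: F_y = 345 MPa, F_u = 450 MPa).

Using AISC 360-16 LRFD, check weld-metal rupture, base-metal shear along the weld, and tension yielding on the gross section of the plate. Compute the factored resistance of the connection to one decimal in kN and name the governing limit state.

Weld metal: throat = 0.707×8 = 5.656 mm, L = 2×123 = 246 mm. φR_n = 0.75 × 0.6 × 490 × 5.656 × 246 = 306.8 kN.
Base metal shear (6 mm plate): yield φR_n = 1.0×0.6×345×6×246 = 305.5 kN; rupture φR_n = 0.75×0.6×450×6×246 = 298.9 kN; take 298.9 kN (rupture).
Tension yield (gross): A_g = 52×6 = 312 mm². φR_n = 0.90 × 345 × 312 = 96.9 kN.
Governing: min(306.8, 298.9, 96.9) = 96.9 kN → gross-section yield.

96.9 kN (gross-section yield governs)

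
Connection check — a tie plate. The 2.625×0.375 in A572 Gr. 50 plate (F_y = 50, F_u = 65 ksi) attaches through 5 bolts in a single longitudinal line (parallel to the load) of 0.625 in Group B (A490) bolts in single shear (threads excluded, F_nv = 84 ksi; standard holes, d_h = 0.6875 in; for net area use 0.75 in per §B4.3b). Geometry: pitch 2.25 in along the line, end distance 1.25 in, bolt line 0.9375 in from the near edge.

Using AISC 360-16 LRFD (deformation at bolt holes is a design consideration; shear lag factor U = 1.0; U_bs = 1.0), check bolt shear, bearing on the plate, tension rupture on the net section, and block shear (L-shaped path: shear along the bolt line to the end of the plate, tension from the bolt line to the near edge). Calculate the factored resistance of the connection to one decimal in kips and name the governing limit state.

34.3 kips (net-section rupture governs)

Bolt shear: A_b = π(0.625)²/4 = 0.3068 in². φR_n = 0.75 × 84 × 0.3068 × 5 × 1 = 96.6 kips.
Bearing (0.375 in plate, F_u = 65 ksi): end bolts L_c = 1.25 − 0.6875/2 = 0.90625, R_n = min(1.2×0.90625×0.375×65, 2.4×0.625×0.375×65) = 26.508 kips/bolt; interior L_c = 2.25 − 0.6875 = 1.5625, R_n = 36.563 kips/bolt. φR_n = 0.75 × (1×26.508 + 4×36.563) = 129.6 kips.
Tension rupture (net): A_n = (2.625 − 1×0.75)×0.375 = 0.70313 in² (U = 1.0, A_e = A_n). φR_n = 0.75 × 65 × 0.70313 = 34.3 kips.
Block shear: shear path 1×[1.25+4×2.25] = 1×10.25 in, A_gv = 3.8438, A_nv = 1×(10.25 − 4.5×0.75)×0.375 = 2.5781 in²; tension to near edge: (0.9375 − 0.5×0.75)×0.375 = 0.21094 in². R_n = min(0.6×65×2.5781, 0.6×50×3.8438) + 1.0×65×0.21094 = min(100.55, 115.31) + 13.711 = 114.26 kips. φR_n = 0.75 × 114.26 = 85.7 kips.
Governing: min(96.6, 129.6, 34.3, 85.7) = 34.3 kips → net-section rupture.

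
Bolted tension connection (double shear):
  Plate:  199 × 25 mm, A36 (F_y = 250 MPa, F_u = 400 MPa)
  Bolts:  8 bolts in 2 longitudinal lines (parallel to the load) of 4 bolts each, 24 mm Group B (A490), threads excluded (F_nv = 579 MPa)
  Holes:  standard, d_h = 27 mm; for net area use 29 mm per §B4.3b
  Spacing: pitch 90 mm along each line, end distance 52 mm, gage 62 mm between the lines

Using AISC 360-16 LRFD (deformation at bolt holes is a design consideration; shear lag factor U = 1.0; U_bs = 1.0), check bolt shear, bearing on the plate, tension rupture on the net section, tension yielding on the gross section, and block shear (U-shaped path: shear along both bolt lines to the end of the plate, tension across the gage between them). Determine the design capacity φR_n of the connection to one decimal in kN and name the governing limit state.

Bolt shear: A_b = π(24)²/4 = 452.39 mm². φR_n = 0.75 × 579 × 452.39 × 8 × 2 = 3143.2 kN.
Bearing (25 mm plate, F_u = 400 MPa): end bolts L_c = 52 − 27/2 = 38.5, R_n = min(1.2×38.5×25×400, 2.4×24×25×400) = 462 kN/bolt; interior L_c = 90 − 27 = 63, R_n = 576 kN/bolt. φR_n = 0.75 × (2×462 + 6×576) = 3285.0 kN.
Tension rupture (net): A_n = (199 − 2×29)×25 = 3525 mm² (U = 1.0, A_e = A_n). φR_n = 0.75 × 400 × 3525 = 1057.5 kN.
Tension yield (gross): A_g = 199×25 = 4975 mm². φR_n = 0.90 × 250 × 4975 = 1119.4 kN.
Block shear: shear path 2×[52+3×90] = 2×322 mm, A_gv = 16100, A_nv = 2×(322 − 3.5×29)×25 = 11025 mm²; tension across gage: (62 − 1×29)×25 = 825 mm². R_n = min(0.6×400×11025, 0.6×250×16100) + 1.0×400×825 = min(2646, 2415) + 330 = 2745 kN. φR_n = 0.75 × 2745 = 2058.8 kN.
Governing: min(3143.2, 3285.0, 1057.5, 1119.4, 2058.8) = 1057.5 kN → net-section rupture.

1057.5 kN (net-section rupture governs)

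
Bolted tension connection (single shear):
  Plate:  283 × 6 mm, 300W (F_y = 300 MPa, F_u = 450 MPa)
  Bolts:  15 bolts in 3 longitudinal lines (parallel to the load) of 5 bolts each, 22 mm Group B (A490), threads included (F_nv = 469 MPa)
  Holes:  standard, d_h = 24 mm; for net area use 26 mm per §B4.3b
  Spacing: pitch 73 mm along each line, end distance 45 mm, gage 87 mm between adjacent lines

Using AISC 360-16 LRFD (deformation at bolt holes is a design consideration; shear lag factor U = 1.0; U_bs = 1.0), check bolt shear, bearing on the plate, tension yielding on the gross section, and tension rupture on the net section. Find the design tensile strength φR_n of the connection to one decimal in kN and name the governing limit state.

Bolt shear: A_b = π(22)²/4 = 380.13 mm². φR_n = 0.75 × 469 × 380.13 × 15 × 1 = 2005.7 kN.
Bearing (6 mm plate, F_u = 450 MPa): end bolts L_c = 45 − 24/2 = 33, R_n = min(1.2×33×6×450, 2.4×22×6×450) = 106.92 kN/bolt; interior L_c = 73 − 24 = 49, R_n = 142.56 kN/bolt. φR_n = 0.75 × (3×106.92 + 12×142.56) = 1523.6 kN.
Tension yield (gross): A_g = 283×6 = 1698 mm². φR_n = 0.90 × 300 × 1698 = 458.5 kN.
Tension rupture (net): A_n = (283 − 3×26)×6 = 1230 mm² (U = 1.0, A_e = A_n). φR_n = 0.75 × 450 × 1230 = 415.1 kN.
Governing: min(2005.7, 1523.6, 458.5, 415.1) = 415.1 kN → net-section rupture.

415.1 kN (net-section rupture governs)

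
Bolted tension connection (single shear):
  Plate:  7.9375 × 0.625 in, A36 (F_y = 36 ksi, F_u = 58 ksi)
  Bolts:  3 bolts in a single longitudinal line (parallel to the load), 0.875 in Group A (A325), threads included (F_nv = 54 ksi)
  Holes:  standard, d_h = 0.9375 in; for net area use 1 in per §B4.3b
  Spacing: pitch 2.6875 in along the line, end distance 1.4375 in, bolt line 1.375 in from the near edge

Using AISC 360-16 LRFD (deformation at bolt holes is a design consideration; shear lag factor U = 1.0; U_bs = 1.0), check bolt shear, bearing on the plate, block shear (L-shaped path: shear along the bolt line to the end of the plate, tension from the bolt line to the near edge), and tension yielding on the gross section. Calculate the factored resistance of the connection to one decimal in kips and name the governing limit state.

73.1 kips (bolt shear governs)

Bolt shear: A_b = π(0.875)²/4 = 0.60132 in². φR_n = 0.75 × 54 × 0.60132 × 3 × 1 = 73.1 kips.
Bearing (0.625 in plate, F_u = 58 ksi): end bolts L_c = 1.4375 − 0.9375/2 = 0.96875, R_n = min(1.2×0.96875×0.625×58, 2.4×0.875×0.625×58) = 42.141 kips/bolt; interior L_c = 2.6875 − 0.9375 = 1.75, R_n = 76.125 kips/bolt. φR_n = 0.75 × (1×42.141 + 2×76.125) = 145.8 kips.
Block shear: shear path 1×[1.4375+2×2.6875] = 1×6.8125 in, A_gv = 4.2578, A_nv = 1×(6.8125 − 2.5×1)×0.625 = 2.6953 in²; tension to near edge: (1.375 − 0.5×1)×0.625 = 0.54688 in². R_n = min(0.6×58×2.6953, 0.6×36×4.2578) + 1.0×58×0.54688 = min(93.796, 91.968) + 31.719 = 123.69 kips. φR_n = 0.75 × 123.69 = 92.8 kips.
Tension yield (gross): A_g = 7.9375×0.625 = 4.9609 in². φR_n = 0.90 × 36 × 4.9609 = 160.7 kips.
Governing: min(73.1, 145.8, 92.8, 160.7) = 73.1 kips → bolt shear.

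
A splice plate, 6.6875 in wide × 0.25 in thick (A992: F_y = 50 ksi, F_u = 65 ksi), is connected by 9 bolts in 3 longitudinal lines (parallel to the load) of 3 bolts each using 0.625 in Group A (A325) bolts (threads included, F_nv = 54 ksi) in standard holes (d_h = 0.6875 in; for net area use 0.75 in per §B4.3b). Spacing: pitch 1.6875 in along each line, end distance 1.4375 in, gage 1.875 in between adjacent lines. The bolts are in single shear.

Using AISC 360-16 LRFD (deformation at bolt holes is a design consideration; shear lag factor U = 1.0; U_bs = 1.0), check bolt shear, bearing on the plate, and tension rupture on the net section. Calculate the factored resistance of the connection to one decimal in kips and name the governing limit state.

54.1 kips (net-section rupture governs)

Bolt shear: A_b = π(0.625)²/4 = 0.3068 in². φR_n = 0.75 × 54 × 0.3068 × 9 × 1 = 111.8 kips.
Bearing (0.25 in plate, F_u = 65 ksi): end bolts L_c = 1.4375 − 0.6875/2 = 1.09375, R_n = min(1.2×1.09375×0.25×65, 2.4×0.625×0.25×65) = 21.328 kips/bolt; interior L_c = 1.6875 − 0.6875 = 1, R_n = 19.5 kips/bolt. φR_n = 0.75 × (3×21.328 + 6×19.5) = 135.7 kips.
Tension rupture (net): A_n = (6.6875 − 3×0.75)×0.25 = 1.1094 in² (U = 1.0, A_e = A_n). φR_n = 0.75 × 65 × 1.1094 = 54.1 kips.
Governing: min(111.8, 135.7, 54.1) = 54.1 kips → net-section rupture.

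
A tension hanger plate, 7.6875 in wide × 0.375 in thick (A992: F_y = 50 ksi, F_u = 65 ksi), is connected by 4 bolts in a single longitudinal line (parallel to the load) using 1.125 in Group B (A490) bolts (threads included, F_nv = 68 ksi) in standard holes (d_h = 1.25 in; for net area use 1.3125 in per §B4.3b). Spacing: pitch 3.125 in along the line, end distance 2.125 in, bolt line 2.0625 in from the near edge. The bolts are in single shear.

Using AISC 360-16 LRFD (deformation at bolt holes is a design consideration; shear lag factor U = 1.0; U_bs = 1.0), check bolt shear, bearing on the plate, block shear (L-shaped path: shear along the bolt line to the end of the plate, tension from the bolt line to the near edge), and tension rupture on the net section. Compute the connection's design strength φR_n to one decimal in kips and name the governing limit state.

Bolt shear: A_b = π(1.125)²/4 = 0.99402 in². φR_n = 0.75 × 68 × 0.99402 × 4 × 1 = 202.8 kips.
Bearing (0.375 in plate, F_u = 65 ksi): end bolts L_c = 2.125 − 1.25/2 = 1.5, R_n = min(1.2×1.5×0.375×65, 2.4×1.125×0.375×65) = 43.875 kips/bolt; interior L_c = 3.125 − 1.25 = 1.875, R_n = 54.844 kips/bolt. φR_n = 0.75 × (1×43.875 + 3×54.844) = 156.3 kips.
Block shear: shear path 1×[2.125+3×3.125] = 1×11.5 in, A_gv = 4.3125, A_nv = 1×(11.5 − 3.5×1.3125)×0.375 = 2.5898 in²; tension to near edge: (2.0625 − 0.5×1.3125)×0.375 = 0.52734 in². R_n = min(0.6×65×2.5898, 0.6×50×4.3125) + 1.0×65×0.52734 = min(101, 129.38) + 34.277 = 135.28 kips. φR_n = 0.75 × 135.28 = 101.5 kips.
Tension rupture (net): A_n = (7.6875 − 1×1.3125)×0.375 = 2.3906 in² (U = 1.0, A_e = A_n). φR_n = 0.75 × 65 × 2.3906 = 116.5 kips.
Governing: min(202.8, 156.3, 101.5, 116.5) = 101.5 kips → block shear.

101.5 kips (block shear governs)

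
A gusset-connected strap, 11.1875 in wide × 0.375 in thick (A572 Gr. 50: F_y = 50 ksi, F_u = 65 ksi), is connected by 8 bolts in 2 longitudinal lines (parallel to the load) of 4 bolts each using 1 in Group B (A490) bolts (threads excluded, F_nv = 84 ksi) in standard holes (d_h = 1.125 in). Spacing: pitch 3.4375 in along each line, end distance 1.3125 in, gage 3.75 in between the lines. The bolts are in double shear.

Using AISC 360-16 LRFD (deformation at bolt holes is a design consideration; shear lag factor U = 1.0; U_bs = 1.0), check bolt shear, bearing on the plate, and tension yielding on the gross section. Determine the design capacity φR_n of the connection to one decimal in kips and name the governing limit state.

188.8 kips (gross-section yield governs)

Bolt shear: A_b = π(1)²/4 = 0.7854 in². φR_n = 0.75 × 84 × 0.7854 × 8 × 2 = 791.7 kips.
Bearing (0.375 in plate, F_u = 65 ksi): end bolts L_c = 1.3125 − 1.125/2 = 0.75, R_n = min(1.2×0.75×0.375×65, 2.4×1×0.375×65) = 21.938 kips/bolt; interior L_c = 3.4375 − 1.125 = 2.3125, R_n = 58.5 kips/bolt. φR_n = 0.75 × (2×21.938 + 6×58.5) = 296.2 kips.
Tension yield (gross): A_g = 11.1875×0.375 = 4.1953 in². φR_n = 0.90 × 50 × 4.1953 = 188.8 kips.
Governing: min(791.7, 296.2, 188.8) = 188.8 kips → gross-section yield.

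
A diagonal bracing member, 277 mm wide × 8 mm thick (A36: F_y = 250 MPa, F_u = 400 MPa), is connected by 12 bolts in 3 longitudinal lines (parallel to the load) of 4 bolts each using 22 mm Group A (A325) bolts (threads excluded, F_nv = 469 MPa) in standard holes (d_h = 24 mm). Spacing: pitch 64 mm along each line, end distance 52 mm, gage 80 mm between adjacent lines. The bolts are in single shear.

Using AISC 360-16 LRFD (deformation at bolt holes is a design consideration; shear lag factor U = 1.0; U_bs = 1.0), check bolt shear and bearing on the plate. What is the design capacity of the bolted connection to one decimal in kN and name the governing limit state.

1382.4 kN (bearing governs)

Bolt shear: A_b = π(22)²/4 = 380.13 mm². φR_n = 0.75 × 469 × 380.13 × 12 × 1 = 1604.5 kN.
Bearing (8 mm plate, F_u = 400 MPa): end bolts L_c = 52 − 24/2 = 40, R_n = min(1.2×40×8×400, 2.4×22×8×400) = 153.6 kN/bolt; interior L_c = 64 − 24 = 40, R_n = 153.6 kN/bolt. φR_n = 0.75 × (3×153.6 + 9×153.6) = 1382.4 kN.
Governing: min(1604.5, 1382.4) = 1382.4 kN → bearing.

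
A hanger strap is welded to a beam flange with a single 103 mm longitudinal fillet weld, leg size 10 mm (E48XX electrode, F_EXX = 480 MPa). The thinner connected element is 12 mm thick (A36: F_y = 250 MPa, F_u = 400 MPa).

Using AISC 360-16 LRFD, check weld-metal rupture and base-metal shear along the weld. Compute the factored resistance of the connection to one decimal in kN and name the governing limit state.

157.3 kN (weld metal governs)

Weld metal: throat = 0.707×10 = 7.07 mm, L = 103 mm. φR_n = 0.75 × 0.6 × 480 × 7.07 × 103 = 157.3 kN.
Base metal shear (12 mm plate): yield φR_n = 1.0×0.6×250×12×103 = 185.4 kN; rupture φR_n = 0.75×0.6×400×12×103 = 222.5 kN; take 185.4 kN (yield).
Governing: min(157.3, 185.4) = 157.3 kN → weld metal.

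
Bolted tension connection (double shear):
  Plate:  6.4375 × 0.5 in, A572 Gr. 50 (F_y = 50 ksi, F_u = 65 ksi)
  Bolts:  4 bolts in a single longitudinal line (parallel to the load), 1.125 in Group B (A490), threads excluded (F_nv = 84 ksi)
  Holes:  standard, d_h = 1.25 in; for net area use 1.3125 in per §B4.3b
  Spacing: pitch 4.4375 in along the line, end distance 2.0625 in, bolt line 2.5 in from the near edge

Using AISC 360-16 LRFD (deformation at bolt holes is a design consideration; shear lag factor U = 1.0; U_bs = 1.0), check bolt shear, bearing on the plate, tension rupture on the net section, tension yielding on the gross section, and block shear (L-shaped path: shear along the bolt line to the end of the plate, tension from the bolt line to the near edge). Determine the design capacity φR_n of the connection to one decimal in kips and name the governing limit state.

Bolt shear: A_b = π(1.125)²/4 = 0.99402 in². φR_n = 0.75 × 84 × 0.99402 × 4 × 2 = 501.0 kips.
Bearing (0.5 in plate, F_u = 65 ksi): end bolts L_c = 2.0625 − 1.25/2 = 1.4375, R_n = min(1.2×1.4375×0.5×65, 2.4×1.125×0.5×65) = 56.063 kips/bolt; interior L_c = 4.4375 − 1.25 = 3.1875, R_n = 87.75 kips/bolt. φR_n = 0.75 × (1×56.063 + 3×87.75) = 239.5 kips.
Tension rupture (net): A_n = (6.4375 − 1×1.3125)×0.5 = 2.5625 in² (U = 1.0, A_e = A_n). φR_n = 0.75 × 65 × 2.5625 = 124.9 kips.
Tension yield (gross): A_g = 6.4375×0.5 = 3.2188 in². φR_n = 0.90 × 50 × 3.2188 = 144.8 kips.
Block shear: shear path 1×[2.0625+3×4.4375] = 1×15.375 in, A_gv = 7.6875, A_nv = 1×(15.375 − 3.5×1.3125)×0.5 = 5.3906 in²; tension to near edge: (2.5 − 0.5×1.3125)×0.5 = 0.92188 in². R_n = min(0.6×65×5.3906, 0.6×50×7.6875) + 1.0×65×0.92188 = min(210.23, 230.63) + 59.922 = 270.15 kips. φR_n = 0.75 × 270.15 = 202.6 kips.
Governing: min(501.0, 239.5, 124.9, 144.8, 202.6) = 124.9 kips → net-section rupture.

124.9 kips (net-section rupture governs)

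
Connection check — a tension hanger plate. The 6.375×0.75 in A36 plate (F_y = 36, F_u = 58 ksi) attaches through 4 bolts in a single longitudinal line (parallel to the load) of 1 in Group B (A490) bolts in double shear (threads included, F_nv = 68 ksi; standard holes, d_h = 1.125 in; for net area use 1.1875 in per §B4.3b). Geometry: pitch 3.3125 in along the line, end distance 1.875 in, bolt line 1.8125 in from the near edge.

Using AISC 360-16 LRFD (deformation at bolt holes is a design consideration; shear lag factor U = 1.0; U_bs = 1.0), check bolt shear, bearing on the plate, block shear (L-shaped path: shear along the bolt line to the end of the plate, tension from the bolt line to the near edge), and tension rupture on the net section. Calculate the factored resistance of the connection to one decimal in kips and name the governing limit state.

169.2 kips (net-section rupture governs)

Bolt shear: A_b = π(1)²/4 = 0.7854 in². φR_n = 0.75 × 68 × 0.7854 × 4 × 2 = 320.4 kips.
Bearing (0.75 in plate, F_u = 58 ksi): end bolts L_c = 1.875 − 1.125/2 = 1.3125, R_n = min(1.2×1.3125×0.75×58, 2.4×1×0.75×58) = 68.513 kips/bolt; interior L_c = 3.3125 − 1.125 = 2.1875, R_n = 104.4 kips/bolt. φR_n = 0.75 × (1×68.513 + 3×104.4) = 286.3 kips.
Block shear: shear path 1×[1.875+3×3.3125] = 1×11.8125 in, A_gv = 8.8594, A_nv = 1×(11.8125 − 3.5×1.1875)×0.75 = 5.7422 in²; tension to near edge: (1.8125 − 0.5×1.1875)×0.75 = 0.91406 in². R_n = min(0.6×58×5.7422, 0.6×36×8.8594) + 1.0×58×0.91406 = min(199.83, 191.36) + 53.015 = 244.38 kips. φR_n = 0.75 × 244.38 = 183.3 kips.
Tension rupture (net): A_n = (6.375 − 1×1.1875)×0.75 = 3.8906 in² (U = 1.0, A_e = A_n). φR_n = 0.75 × 58 × 3.8906 = 169.2 kips.
Governing: min(320.4, 286.3, 183.3, 169.2) = 169.2 kips → net-section rupture.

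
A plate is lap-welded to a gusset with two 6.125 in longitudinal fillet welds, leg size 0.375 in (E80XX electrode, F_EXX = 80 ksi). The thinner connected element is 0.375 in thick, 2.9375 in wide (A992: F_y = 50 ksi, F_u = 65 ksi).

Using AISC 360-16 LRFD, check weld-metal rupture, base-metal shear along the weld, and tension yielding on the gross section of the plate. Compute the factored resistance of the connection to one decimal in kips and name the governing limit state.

49.6 kips (gross-section yield governs)

Weld metal: throat = 0.707×0.375 = 0.26513 in, L = 2×6.125 = 12.25 in. φR_n = 0.75 × 0.6 × 80 × 0.26513 × 12.25 = 116.9 kips.
Base metal shear (0.375 in plate): yield φR_n = 1.0×0.6×50×0.375×12.25 = 137.8 kips; rupture φR_n = 0.75×0.6×65×0.375×12.25 = 134.4 kips; take 134.4 kips (rupture).
Tension yield (gross): A_g = 2.9375×0.375 = 1.1016 in². φR_n = 0.90 × 50 × 1.1016 = 49.6 kips.
Governing: min(116.9, 134.4, 49.6) = 49.6 kips → gross-section yield.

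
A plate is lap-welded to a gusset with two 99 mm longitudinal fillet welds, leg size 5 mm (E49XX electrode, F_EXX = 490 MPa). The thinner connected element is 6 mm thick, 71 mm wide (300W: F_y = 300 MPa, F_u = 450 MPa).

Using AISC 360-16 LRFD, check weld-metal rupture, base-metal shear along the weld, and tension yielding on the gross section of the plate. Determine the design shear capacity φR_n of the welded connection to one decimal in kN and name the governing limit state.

115.0 kN (gross-section yield governs)

Weld metal: throat = 0.707×5 = 3.535 mm, L = 2×99 = 198 mm. φR_n = 0.75 × 0.6 × 490 × 3.535 × 198 = 154.3 kN.
Base metal shear (6 mm plate): yield φR_n = 1.0×0.6×300×6×198 = 213.8 kN; rupture φR_n = 0.75×0.6×450×6×198 = 240.6 kN; take 213.8 kN (yield).
Tension yield (gross): A_g = 71×6 = 426 mm². φR_n = 0.90 × 300 × 426 = 115.0 kN.
Governing: min(154.3, 213.8, 115.0) = 115.0 kN → gross-section yield.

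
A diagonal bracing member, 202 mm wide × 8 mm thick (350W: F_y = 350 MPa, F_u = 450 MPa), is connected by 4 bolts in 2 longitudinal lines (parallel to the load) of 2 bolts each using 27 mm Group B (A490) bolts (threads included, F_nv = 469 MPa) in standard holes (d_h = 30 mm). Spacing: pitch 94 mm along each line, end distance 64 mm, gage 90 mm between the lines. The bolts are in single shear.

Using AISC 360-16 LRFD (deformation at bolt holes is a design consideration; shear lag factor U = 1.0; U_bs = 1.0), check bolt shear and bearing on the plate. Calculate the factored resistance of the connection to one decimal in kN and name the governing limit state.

667.4 kN (bearing governs)

Bolt shear: A_b = π(27)²/4 = 572.56 mm². φR_n = 0.75 × 469 × 572.56 × 4 × 1 = 805.6 kN.
Bearing (8 mm plate, F_u = 450 MPa): end bolts L_c = 64 − 30/2 = 49, R_n = min(1.2×49×8×450, 2.4×27×8×450) = 211.68 kN/bolt; interior L_c = 94 − 30 = 64, R_n = 233.28 kN/bolt. φR_n = 0.75 × (2×211.68 + 2×233.28) = 667.4 kN.
Governing: min(805.6, 667.4) = 667.4 kN → bearing.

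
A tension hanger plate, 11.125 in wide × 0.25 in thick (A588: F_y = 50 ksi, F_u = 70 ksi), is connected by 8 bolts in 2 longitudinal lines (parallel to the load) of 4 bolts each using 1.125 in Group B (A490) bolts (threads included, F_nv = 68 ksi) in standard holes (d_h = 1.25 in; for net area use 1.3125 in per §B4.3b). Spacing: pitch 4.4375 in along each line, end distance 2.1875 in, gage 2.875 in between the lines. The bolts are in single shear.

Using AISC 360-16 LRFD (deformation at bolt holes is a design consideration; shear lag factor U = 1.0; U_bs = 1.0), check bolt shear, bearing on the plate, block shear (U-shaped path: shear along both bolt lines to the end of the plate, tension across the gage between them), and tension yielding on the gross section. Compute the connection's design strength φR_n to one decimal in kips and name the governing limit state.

Bolt shear: A_b = π(1.125)²/4 = 0.99402 in². φR_n = 0.75 × 68 × 0.99402 × 8 × 1 = 405.6 kips.
Bearing (0.25 in plate, F_u = 70 ksi): end bolts L_c = 2.1875 − 1.25/2 = 1.5625, R_n = min(1.2×1.5625×0.25×70, 2.4×1.125×0.25×70) = 32.813 kips/bolt; interior L_c = 4.4375 − 1.25 = 3.1875, R_n = 47.25 kips/bolt. φR_n = 0.75 × (2×32.813 + 6×47.25) = 261.8 kips.
Block shear: shear path 2×[2.1875+3×4.4375] = 2×15.5 in, A_gv = 7.75, A_nv = 2×(15.5 − 3.5×1.3125)×0.25 = 5.4531 in²; tension across gage: (2.875 − 1×1.3125)×0.25 = 0.39063 in². R_n = min(0.6×70×5.4531, 0.6×50×7.75) + 1.0×70×0.39063 = min(229.03, 232.5) + 27.344 = 256.37 kips. φR_n = 0.75 × 256.37 = 192.3 kips.
Tension yield (gross): A_g = 11.125×0.25 = 2.7813 in². φR_n = 0.90 × 50 × 2.7813 = 125.2 kips.
Governing: min(405.6, 261.8, 192.3, 125.2) = 125.2 kips → gross-section yield.

125.2 kips (gross-section yield governs)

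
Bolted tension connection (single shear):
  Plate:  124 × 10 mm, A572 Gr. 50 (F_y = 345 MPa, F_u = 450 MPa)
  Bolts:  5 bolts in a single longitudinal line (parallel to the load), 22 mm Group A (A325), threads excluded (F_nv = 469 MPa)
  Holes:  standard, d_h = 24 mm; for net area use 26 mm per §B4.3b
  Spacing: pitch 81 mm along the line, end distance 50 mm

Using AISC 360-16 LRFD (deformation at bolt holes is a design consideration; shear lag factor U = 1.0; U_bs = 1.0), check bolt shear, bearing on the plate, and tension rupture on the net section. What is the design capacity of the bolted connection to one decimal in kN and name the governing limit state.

330.8 kN (net-section rupture governs)

Bolt shear: A_b = π(22)²/4 = 380.13 mm². φR_n = 0.75 × 469 × 380.13 × 5 × 1 = 668.6 kN.
Bearing (10 mm plate, F_u = 450 MPa): end bolts L_c = 50 − 24/2 = 38, R_n = min(1.2×38×10×450, 2.4×22×10×450) = 205.2 kN/bolt; interior L_c = 81 − 24 = 57, R_n = 237.6 kN/bolt. φR_n = 0.75 × (1×205.2 + 4×237.6) = 866.7 kN.
Tension rupture (net): A_n = (124 − 1×26)×10 = 980 mm² (U = 1.0, A_e = A_n). φR_n = 0.75 × 450 × 980 = 330.8 kN.
Governing: min(668.6, 866.7, 330.8) = 330.8 kN → net-section rupture.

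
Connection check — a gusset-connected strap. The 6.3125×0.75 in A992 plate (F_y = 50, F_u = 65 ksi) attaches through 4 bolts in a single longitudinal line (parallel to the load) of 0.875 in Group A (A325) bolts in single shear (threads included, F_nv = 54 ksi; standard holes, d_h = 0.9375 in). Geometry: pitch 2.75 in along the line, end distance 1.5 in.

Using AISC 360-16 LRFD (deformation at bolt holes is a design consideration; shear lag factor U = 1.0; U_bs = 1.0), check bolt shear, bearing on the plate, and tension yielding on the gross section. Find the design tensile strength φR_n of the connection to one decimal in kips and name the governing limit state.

Bolt shear: A_b = π(0.875)²/4 = 0.60132 in². φR_n = 0.75 × 54 × 0.60132 × 4 × 1 = 97.4 kips.
Bearing (0.75 in plate, F_u = 65 ksi): end bolts L_c = 1.5 − 0.9375/2 = 1.03125, R_n = min(1.2×1.03125×0.75×65, 2.4×0.875×0.75×65) = 60.328 kips/bolt; interior L_c = 2.75 − 0.9375 = 1.8125, R_n = 102.38 kips/bolt. φR_n = 0.75 × (1×60.328 + 3×102.38) = 275.6 kips.
Tension yield (gross): A_g = 6.3125×0.75 = 4.7344 in². φR_n = 0.90 × 50 × 4.7344 = 213.0 kips.
Governing: min(97.4, 275.6, 213.0) = 97.4 kips → bolt shear.

97.4 kips (bolt shear governs)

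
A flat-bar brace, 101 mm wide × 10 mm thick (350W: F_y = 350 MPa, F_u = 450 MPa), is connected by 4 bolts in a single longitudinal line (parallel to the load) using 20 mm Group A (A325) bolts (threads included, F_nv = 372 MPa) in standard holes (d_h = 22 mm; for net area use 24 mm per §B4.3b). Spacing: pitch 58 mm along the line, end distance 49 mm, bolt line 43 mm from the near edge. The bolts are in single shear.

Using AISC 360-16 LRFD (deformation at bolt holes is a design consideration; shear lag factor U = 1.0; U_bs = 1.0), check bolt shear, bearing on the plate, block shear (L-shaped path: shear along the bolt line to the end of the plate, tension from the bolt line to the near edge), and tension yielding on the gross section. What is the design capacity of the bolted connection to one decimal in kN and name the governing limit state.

318.2 kN (gross-section yield governs)

Bolt shear: A_b = π(20)²/4 = 314.16 mm². φR_n = 0.75 × 372 × 314.16 × 4 × 1 = 350.6 kN.
Bearing (10 mm plate, F_u = 450 MPa): end bolts L_c = 49 − 22/2 = 38, R_n = min(1.2×38×10×450, 2.4×20×10×450) = 205.2 kN/bolt; interior L_c = 58 − 22 = 36, R_n = 194.4 kN/bolt. φR_n = 0.75 × (1×205.2 + 3×194.4) = 591.3 kN.
Block shear: shear path 1×[49+3×58] = 1×223 mm, A_gv = 2230, A_nv = 1×(223 − 3.5×24)×10 = 1390 mm²; tension to near edge: (43 − 0.5×24)×10 = 310 mm². R_n = min(0.6×450×1390, 0.6×350×2230) + 1.0×450×310 = min(375.3, 468.3) + 139.5 = 514.8 kN. φR_n = 0.75 × 514.8 = 386.1 kN.
Tension yield (gross): A_g = 101×10 = 1010 mm². φR_n = 0.90 × 350 × 1010 = 318.2 kN.
Governing: min(350.6, 591.3, 386.1, 318.2) = 318.2 kN → gross-section yield.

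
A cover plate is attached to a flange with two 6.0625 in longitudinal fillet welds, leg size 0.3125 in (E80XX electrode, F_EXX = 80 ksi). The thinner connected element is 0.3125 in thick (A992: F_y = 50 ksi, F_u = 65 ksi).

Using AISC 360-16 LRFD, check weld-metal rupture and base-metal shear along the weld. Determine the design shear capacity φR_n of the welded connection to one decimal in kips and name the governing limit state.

96.4 kips (weld metal governs)

Weld metal: throat = 0.707×0.3125 = 0.22094 in, L = 2×6.0625 = 12.125 in. φR_n = 0.75 × 0.6 × 80 × 0.22094 × 12.125 = 96.4 kips.
Base metal shear (0.3125 in plate): yield φR_n = 1.0×0.6×50×0.3125×12.125 = 113.7 kips; rupture φR_n = 0.75×0.6×65×0.3125×12.125 = 110.8 kips; take 110.8 kips (rupture).
Governing: min(96.4, 110.8) = 96.4 kips → weld metal.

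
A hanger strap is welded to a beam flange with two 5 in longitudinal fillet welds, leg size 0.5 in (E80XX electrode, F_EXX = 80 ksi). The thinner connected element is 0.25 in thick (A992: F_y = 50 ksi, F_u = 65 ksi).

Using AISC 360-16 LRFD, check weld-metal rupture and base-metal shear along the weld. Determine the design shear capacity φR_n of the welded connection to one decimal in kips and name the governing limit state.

Weld metal: throat = 0.707×0.5 = 0.3535 in, L = 2×5 = 10 in. φR_n = 0.75 × 0.6 × 80 × 0.3535 × 10 = 127.3 kips.
Base metal shear (0.25 in plate): yield φR_n = 1.0×0.6×50×0.25×10 = 75.0 kips; rupture φR_n = 0.75×0.6×65×0.25×10 = 73.1 kips; take 73.1 kips (rupture).
Governing: min(127.3, 73.1) = 73.1 kips → base-metal shear.

73.1 kips (base-metal shear governs)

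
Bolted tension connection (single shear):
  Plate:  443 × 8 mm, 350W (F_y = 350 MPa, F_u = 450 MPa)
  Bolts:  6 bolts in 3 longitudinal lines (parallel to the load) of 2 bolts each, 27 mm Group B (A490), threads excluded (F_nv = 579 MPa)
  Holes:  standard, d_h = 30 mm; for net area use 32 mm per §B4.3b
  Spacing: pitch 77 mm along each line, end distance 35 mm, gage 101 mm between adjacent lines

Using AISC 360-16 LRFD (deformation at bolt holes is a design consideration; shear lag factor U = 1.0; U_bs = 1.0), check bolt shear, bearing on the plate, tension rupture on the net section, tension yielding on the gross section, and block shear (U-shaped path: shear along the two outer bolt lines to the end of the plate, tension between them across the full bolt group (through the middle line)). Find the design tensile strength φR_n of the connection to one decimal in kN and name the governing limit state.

Bolt shear: A_b = π(27)²/4 = 572.56 mm². φR_n = 0.75 × 579 × 572.56 × 6 × 1 = 1491.8 kN.
Bearing (8 mm plate, F_u = 450 MPa): end bolts L_c = 35 − 30/2 = 20, R_n = min(1.2×20×8×450, 2.4×27×8×450) = 86.4 kN/bolt; interior L_c = 77 − 30 = 47, R_n = 203.04 kN/bolt. φR_n = 0.75 × (3×86.4 + 3×203.04) = 651.2 kN.
Tension rupture (net): A_n = (443 − 3×32)×8 = 2776 mm² (U = 1.0, A_e = A_n). φR_n = 0.75 × 450 × 2776 = 936.9 kN.
Tension yield (gross): A_g = 443×8 = 3544 mm². φR_n = 0.90 × 350 × 3544 = 1116.4 kN.
Block shear: shear path 2×[35+1×77] = 2×112 mm, A_gv = 1792, A_nv = 2×(112 − 1.5×32)×8 = 1024 mm²; tension across gage: (202 − 2×32)×8 = 1104 mm². R_n = min(0.6×450×1024, 0.6×350×1792) + 1.0×450×1104 = min(276.48, 376.32) + 496.8 = 773.28 kN. φR_n = 0.75 × 773.28 = 580.0 kN.
Governing: min(1491.8, 651.2, 936.9, 1116.4, 580.0) = 580.0 kN → block shear.

580.0 kN (block shear governs)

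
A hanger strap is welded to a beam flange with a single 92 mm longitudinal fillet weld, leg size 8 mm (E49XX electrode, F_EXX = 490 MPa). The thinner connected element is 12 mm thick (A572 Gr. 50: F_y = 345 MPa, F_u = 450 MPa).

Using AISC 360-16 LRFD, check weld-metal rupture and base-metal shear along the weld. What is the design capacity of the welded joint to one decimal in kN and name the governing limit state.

Weld metal: throat = 0.707×8 = 5.656 mm, L = 92 mm. φR_n = 0.75 × 0.6 × 490 × 5.656 × 92 = 114.7 kN.
Base metal shear (12 mm plate): yield φR_n = 1.0×0.6×345×12×92 = 228.5 kN; rupture φR_n = 0.75×0.6×450×12×92 = 223.6 kN; take 223.6 kN (rupture).
Governing: min(114.7, 223.6) = 114.7 kN → weld metal.

114.7 kN (weld metal governs)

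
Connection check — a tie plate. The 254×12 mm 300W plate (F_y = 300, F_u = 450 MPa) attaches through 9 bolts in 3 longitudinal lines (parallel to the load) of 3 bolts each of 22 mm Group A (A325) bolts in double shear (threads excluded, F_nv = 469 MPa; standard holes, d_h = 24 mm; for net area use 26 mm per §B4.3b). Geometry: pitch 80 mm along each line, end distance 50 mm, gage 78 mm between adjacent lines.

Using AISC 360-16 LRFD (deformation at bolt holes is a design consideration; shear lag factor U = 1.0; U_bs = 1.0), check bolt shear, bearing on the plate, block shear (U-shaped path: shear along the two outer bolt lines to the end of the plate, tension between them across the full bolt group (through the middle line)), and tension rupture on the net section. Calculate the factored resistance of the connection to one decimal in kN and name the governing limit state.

712.8 kN (net-section rupture governs)

Bolt shear: A_b = π(22)²/4 = 380.13 mm². φR_n = 0.75 × 469 × 380.13 × 9 × 2 = 2406.8 kN.
Bearing (12 mm plate, F_u = 450 MPa): end bolts L_c = 50 − 24/2 = 38, R_n = min(1.2×38×12×450, 2.4×22×12×450) = 246.24 kN/bolt; interior L_c = 80 − 24 = 56, R_n = 285.12 kN/bolt. φR_n = 0.75 × (3×246.24 + 6×285.12) = 1837.1 kN.
Block shear: shear path 2×[50+2×80] = 2×210 mm, A_gv = 5040, A_nv = 2×(210 − 2.5×26)×12 = 3480 mm²; tension across gage: (156 − 2×26)×12 = 1248 mm². R_n = min(0.6×450×3480, 0.6×300×5040) + 1.0×450×1248 = min(939.6, 907.2) + 561.6 = 1468.8 kN. φR_n = 0.75 × 1468.8 = 1101.6 kN.
Tension rupture (net): A_n = (254 − 3×26)×12 = 2112 mm² (U = 1.0, A_e = A_n). φR_n = 0.75 × 450 × 2112 = 712.8 kN.
Governing: min(2406.8, 1837.1, 1101.6, 712.8) = 712.8 kN → net-section rupture.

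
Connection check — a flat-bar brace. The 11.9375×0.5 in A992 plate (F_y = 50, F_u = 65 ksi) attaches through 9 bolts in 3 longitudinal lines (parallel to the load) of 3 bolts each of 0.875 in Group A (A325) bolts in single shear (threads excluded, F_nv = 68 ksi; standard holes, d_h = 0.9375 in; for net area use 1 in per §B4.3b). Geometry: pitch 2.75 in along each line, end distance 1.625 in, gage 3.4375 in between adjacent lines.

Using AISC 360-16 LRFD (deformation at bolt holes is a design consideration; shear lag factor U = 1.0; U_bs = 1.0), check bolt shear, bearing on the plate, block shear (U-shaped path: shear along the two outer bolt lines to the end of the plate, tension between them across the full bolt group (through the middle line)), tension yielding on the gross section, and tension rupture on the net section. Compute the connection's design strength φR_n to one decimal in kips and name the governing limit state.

217.9 kips (net-section rupture governs)

Bolt shear: A_b = π(0.875)²/4 = 0.60132 in². φR_n = 0.75 × 68 × 0.60132 × 9 × 1 = 276.0 kips.
Bearing (0.5 in plate, F_u = 65 ksi): end bolts L_c = 1.625 − 0.9375/2 = 1.15625, R_n = min(1.2×1.15625×0.5×65, 2.4×0.875×0.5×65) = 45.094 kips/bolt; interior L_c = 2.75 − 0.9375 = 1.8125, R_n = 68.25 kips/bolt. φR_n = 0.75 × (3×45.094 + 6×68.25) = 408.6 kips.
Block shear: shear path 2×[1.625+2×2.75] = 2×7.125 in, A_gv = 7.125, A_nv = 2×(7.125 − 2.5×1)×0.5 = 4.625 in²; tension across gage: (6.875 − 2×1)×0.5 = 2.4375 in². R_n = min(0.6×65×4.625, 0.6×50×7.125) + 1.0×65×2.4375 = min(180.38, 213.75) + 158.44 = 338.82 kips. φR_n = 0.75 × 338.82 = 254.1 kips.
Tension yield (gross): A_g = 11.9375×0.5 = 5.9688 in². φR_n = 0.90 × 50 × 5.9688 = 268.6 kips.
Tension rupture (net): A_n = (11.9375 − 3×1)×0.5 = 4.4688 in² (U = 1.0, A_e = A_n). φR_n = 0.75 × 65 × 4.4688 = 217.9 kips.
Governing: min(276.0, 408.6, 254.1, 268.6, 217.9) = 217.9 kips → net-section rupture.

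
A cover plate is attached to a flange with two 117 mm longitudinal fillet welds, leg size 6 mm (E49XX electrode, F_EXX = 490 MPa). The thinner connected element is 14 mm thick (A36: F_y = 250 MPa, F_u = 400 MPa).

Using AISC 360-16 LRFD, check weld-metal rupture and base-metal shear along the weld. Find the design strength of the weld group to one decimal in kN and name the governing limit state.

218.9 kN (weld metal governs)

Weld metal: throat = 0.707×6 = 4.242 mm, L = 2×117 = 234 mm. φR_n = 0.75 × 0.6 × 490 × 4.242 × 234 = 218.9 kN.
Base metal shear (14 mm plate): yield φR_n = 1.0×0.6×250×14×234 = 491.4 kN; rupture φR_n = 0.75×0.6×400×14×234 = 589.7 kN; take 491.4 kN (yield).
Governing: min(218.9, 491.4) = 218.9 kN → weld metal.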